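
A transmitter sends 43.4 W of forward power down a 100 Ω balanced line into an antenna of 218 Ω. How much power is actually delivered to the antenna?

P_delivered ≈ 37.4 W

Γ = (218 − 100)/(218 + 100) = 0.371
|Γ|² = 0.138
P_refl = |Γ|²·P_inc = 5.98 W, P_del = (1 − |Γ|²)·P_inc = 37.4 W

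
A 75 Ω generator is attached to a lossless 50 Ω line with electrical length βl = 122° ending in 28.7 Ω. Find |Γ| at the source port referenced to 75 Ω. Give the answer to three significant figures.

tan(βl) = -1.6
Z_in = Z_0·(Z_L + jZ_0·tanβl)/(Z_0 + jZ_L·tanβl) = 55.4 − j29.1 Ω
Γ_s = (Z_in − Z_s)/(Z_in + Z_s) = (-19.6 − j29.1)/(130 − j29.1), |Γ_s| = 0.262

|Γ| ≈ 0.262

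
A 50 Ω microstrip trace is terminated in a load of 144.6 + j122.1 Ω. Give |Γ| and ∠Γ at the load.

Γ = (Z_L − Z_0)/(Z_L + Z_0) = (94.6 + j122.1)/(194.6 + j122.1)
|Γ| = 154/230 = 0.672

Γ ≈ 0.672 ∠ 20.1°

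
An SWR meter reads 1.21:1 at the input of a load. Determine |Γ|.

|Γ| = (S − 1)/(S + 1) = (1.21 − 1)/(1.21 + 1) = 0.21/2.21

|Γ| ≈ 0.095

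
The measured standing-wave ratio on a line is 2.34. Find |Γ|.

|Γ| = (S − 1)/(S + 1) = (2.34 − 1)/(2.34 + 1) = 1.34/3.34

|Γ| ≈ 0.401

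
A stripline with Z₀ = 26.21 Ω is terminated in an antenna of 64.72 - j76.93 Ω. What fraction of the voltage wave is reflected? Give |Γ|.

|Γ| ≈ 0.722

Γ = (Z_L − Z_0)/(Z_L + Z_0) = (38.51 − j76.93)/(90.93 − j76.93)
|Γ| = 86/119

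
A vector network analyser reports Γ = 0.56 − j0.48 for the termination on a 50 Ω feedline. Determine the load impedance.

Z_L ≈ 53.8 − j113 Ω

Z_L = Z_0·(1 + Γ)/(1 − Γ) = 50·(1.56 − j0.48)/(0.44 + j0.48)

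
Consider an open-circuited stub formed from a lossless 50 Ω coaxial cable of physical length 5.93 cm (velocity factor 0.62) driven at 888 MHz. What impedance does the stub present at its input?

Z_in ≈ +j10.6 Ω

λ = v/f = 0.62·c / 888 MHz = 0.209 m
βl = 2π·l/λ = 2π × 0.283 = 102°
tan(βl) = -4.74
For an open-circuited stub, Z_in = −jZ_0·cot(βl) = −jZ_0/tan(βl)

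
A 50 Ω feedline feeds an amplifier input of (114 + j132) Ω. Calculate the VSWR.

Γ = (Z_L − Z_0)/(Z_L + Z_0) = (64 + j132)/(164 + j132)
|Γ| = 147/211 = 0.697
VSWR = (1 + |Γ|)/(1 − |Γ|) = 1.7/0.303

VSWR ≈ 5.6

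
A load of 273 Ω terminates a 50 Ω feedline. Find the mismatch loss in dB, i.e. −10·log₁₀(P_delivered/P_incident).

mismatch loss ≈ 2.81 dB

Γ = (273 − 50)/(273 + 50) = 0.69
|Γ|² = 0.477, so P_del/P_inc = 1 − |Γ|² = 0.523
ML = −10·log₁₀(1 − |Γ|²)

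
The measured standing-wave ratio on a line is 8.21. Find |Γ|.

|Γ| = (S − 1)/(S + 1) = (8.21 − 1)/(8.21 + 1) = 7.21/9.21

|Γ| ≈ 0.783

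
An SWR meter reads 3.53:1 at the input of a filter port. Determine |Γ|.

|Γ| ≈ 0.558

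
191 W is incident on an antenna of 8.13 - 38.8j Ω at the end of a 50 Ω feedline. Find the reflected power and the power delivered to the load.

P_reflected ≈ 127 W; P_delivered ≈ 63.6 W

|Γ| = |(-41.87 − j38.8)/(58.13 − j38.8)| = 0.817
|Γ|² = 0.667
P_refl = |Γ|²·P_inc = 127 W, P_del = (1 − |Γ|²)·P_inc = 63.6 W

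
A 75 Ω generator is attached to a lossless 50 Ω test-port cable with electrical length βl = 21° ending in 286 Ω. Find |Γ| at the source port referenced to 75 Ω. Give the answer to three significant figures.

|Γ| ≈ 0.633

tan(βl) = 0.384
Z_in = Z_0·(Z_L + jZ_0·tanβl)/(Z_0 + jZ_L·tanβl) = 56.4 − j105 Ω
Γ_s = (Z_in − Z_s)/(Z_in + Z_s) = (-18.6 − j105)/(131 − j105), |Γ_s| = 0.633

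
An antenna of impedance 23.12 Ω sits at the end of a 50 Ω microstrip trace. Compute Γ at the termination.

Γ = (Z_L − Z_0)/(Z_L + Z_0) = (23.12 − 50)/(23.12 + 50) = -26.88/73.12

Γ = -0.368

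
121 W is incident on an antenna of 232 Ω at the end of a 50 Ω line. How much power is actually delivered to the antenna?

P_delivered ≈ 70.6 W

Γ = (232 − 50)/(232 + 50) = 0.645
|Γ|² = 0.417
P_refl = |Γ|²·P_inc = 50.4 W, P_del = (1 − |Γ|²)·P_inc = 70.6 W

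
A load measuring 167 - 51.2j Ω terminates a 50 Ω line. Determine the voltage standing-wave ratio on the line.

Γ = (Z_L − Z_0)/(Z_L + Z_0) = (117 − j51.2)/(217 − j51.2)
|Γ| = 128/223 = 0.573
VSWR = (1 + |Γ|)/(1 − |Γ|) = 1.57/0.427

VSWR ≈ 3.68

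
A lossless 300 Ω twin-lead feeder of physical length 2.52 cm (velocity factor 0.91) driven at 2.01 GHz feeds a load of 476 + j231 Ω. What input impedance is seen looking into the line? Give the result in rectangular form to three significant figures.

Z_in ≈ 214 − j175 Ω

λ = v/f = 0.91·c / 2.01 GHz = 0.136 m
βl = 2π·l/λ = 2π × 0.186 = 66.8°
tan(βl) = tan(66.8°) = 2.33
Z_in = Z_0·(Z_L + jZ_0·tanβl)/(Z_0 + jZ_L·tanβl)
     = 300·(476 + j931)/(-239 + j1110)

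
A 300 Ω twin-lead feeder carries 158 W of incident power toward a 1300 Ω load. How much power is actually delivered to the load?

P_delivered ≈ 96.3 W

Γ = (1300 − 300)/(1300 + 300) = 0.625
|Γ|² = 0.391
P_refl = |Γ|²·P_inc = 61.7 W, P_del = (1 − |Γ|²)·P_inc = 96.3 W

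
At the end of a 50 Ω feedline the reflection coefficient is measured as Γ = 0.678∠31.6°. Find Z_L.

Z_L ≈ 88.7 + j117 Ω

Z_L = Z_0·(1 + Γ)/(1 − Γ) = 50·(1.58 + j0.355)/(0.423 − j0.355)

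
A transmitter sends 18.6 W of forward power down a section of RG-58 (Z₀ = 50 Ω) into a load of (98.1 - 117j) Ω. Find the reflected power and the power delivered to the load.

|Γ| = |(48.1 − j117)/(148.1 − j117)| = 0.67
|Γ|² = 0.449
P_refl = |Γ|²·P_inc = 8.36 W, P_del = (1 − |Γ|²)·P_inc = 10.2 W

P_reflected ≈ 8.36 W; P_delivered ≈ 10.2 W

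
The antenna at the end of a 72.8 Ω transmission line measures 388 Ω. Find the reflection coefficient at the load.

Γ = (Z_L − Z_0)/(Z_L + Z_0) = (388 − 72.8)/(388 + 72.8) = 315.2/460.8

Γ = 0.684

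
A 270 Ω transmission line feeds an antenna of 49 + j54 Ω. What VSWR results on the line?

VSWR ≈ 5.74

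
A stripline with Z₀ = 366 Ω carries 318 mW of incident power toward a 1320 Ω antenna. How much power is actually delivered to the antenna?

P_delivered ≈ 216 mW

Γ = (1320 − 366)/(1320 + 366) = 0.566
|Γ|² = 0.32
P_refl = |Γ|²·P_inc = 102 mW, P_del = (1 − |Γ|²)·P_inc = 216 mW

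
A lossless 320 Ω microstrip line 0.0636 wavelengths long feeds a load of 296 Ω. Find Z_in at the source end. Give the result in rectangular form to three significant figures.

βl = 2π × 0.0636 = 22.9°
tan(βl) = tan(22.9°) = 0.422
Z_in = Z_0·(Z_L + jZ_0·tanβl)/(Z_0 + jZ_L·tanβl)
     = 320·(296 + j135)/(320 + j125)

Z_in ≈ 303 + j16.9 Ω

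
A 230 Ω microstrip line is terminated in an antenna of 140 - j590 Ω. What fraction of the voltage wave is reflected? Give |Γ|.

Γ = (Z_L − Z_0)/(Z_L + Z_0) = (-90 − j590)/(370 − j590)
|Γ| = 597/696

|Γ| ≈ 0.857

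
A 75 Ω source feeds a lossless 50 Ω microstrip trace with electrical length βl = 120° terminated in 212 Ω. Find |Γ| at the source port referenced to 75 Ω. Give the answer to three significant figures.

|Γ| ≈ 0.692

tan(βl) = -1.73
Z_in = Z_0·(Z_L + jZ_0·tanβl)/(Z_0 + jZ_L·tanβl) = 15.4 + j26.8 Ω
Γ_s = (Z_in − Z_s)/(Z_in + Z_s) = (-59.6 + j26.8)/(90.4 + j26.8), |Γ_s| = 0.692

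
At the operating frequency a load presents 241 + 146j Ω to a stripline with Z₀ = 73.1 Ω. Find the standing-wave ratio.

Γ = (Z_L − Z_0)/(Z_L + Z_0) = (167.9 + j146)/(314.1 + j146)
|Γ| = 223/346 = 0.642
VSWR = (1 + |Γ|)/(1 − |Γ|) = 1.64/0.358

VSWR ≈ 4.59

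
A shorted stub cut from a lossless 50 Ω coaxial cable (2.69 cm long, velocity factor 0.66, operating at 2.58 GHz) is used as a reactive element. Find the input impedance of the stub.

Z_in ≈ −j68.4 Ω

λ = v/f = 0.66·c / 2.58 GHz = 0.0767 m
βl = 2π·l/λ = 2π × 0.351 = 126°
tan(βl) = -1.37
For a shorted stub, Z_in = jZ_0·tan(βl)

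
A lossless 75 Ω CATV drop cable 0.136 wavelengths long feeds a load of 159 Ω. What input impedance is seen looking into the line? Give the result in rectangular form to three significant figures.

βl = 2π × 0.136 = 49°
tan(βl) = tan(49°) = 1.15
Z_in = Z_0·(Z_L + jZ_0·tanβl)/(Z_0 + jZ_L·tanβl)
     = 75·(159 + j86.2)/(75 + j183)

Z_in ≈ 53.2 − j43.4 Ω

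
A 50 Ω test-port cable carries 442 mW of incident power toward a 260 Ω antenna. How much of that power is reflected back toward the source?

Γ = (260 − 50)/(260 + 50) = 0.677
|Γ|² = 0.459
P_refl = |Γ|²·P_inc = 203 mW, P_del = (1 − |Γ|²)·P_inc = 239 mW

P_reflected ≈ 203 mW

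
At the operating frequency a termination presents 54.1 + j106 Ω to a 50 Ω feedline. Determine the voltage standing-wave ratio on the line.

VSWR ≈ 5.99

Γ = (Z_L − Z_0)/(Z_L + Z_0) = (4.1 + j106)/(104.1 + j106)
|Γ| = 106/149 = 0.714
VSWR = (1 + |Γ|)/(1 − |Γ|) = 1.71/0.286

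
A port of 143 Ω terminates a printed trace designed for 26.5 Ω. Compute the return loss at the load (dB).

Γ = (143 − 26.5)/(143 + 26.5) = 0.687
RL = −20·log₁₀|Γ| = −20·log₁₀(0.687)

RL ≈ 3.26 dB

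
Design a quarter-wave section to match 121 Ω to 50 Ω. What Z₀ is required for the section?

Z_qwt = √(Z_0·R_L) = √(50 × 121) = √6050

Z_qwt ≈ 77.8 Ω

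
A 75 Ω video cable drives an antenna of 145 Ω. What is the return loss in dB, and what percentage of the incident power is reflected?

RL ≈ 9.95 dB; 10.1% of incident power reflected

Γ = (145 − 75)/(145 + 75) = 0.318
RL = −20·log₁₀(0.318) = 9.95 dB
P_refl/P_inc = |Γ|² = 0.101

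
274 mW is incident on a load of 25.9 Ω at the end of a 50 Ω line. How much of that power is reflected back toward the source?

P_reflected ≈ 27.6 mW

Γ = (25.9 − 50)/(25.9 + 50) = -0.318
|Γ|² = 0.101
P_refl = |Γ|²·P_inc = 27.6 mW, P_del = (1 − |Γ|²)·P_inc = 246 mW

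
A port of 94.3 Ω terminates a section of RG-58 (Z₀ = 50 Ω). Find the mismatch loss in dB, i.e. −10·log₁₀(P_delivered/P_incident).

mismatch loss ≈ 0.43 dB

Γ = (94.3 − 50)/(94.3 + 50) = 0.307
|Γ|² = 0.0942, so P_del/P_inc = 1 − |Γ|² = 0.906
ML = −10·log₁₀(1 − |Γ|²)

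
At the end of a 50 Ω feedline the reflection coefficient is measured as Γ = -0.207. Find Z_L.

Z_L ≈ 32.9 Ω

Z_L = Z_0·(1 + Γ)/(1 − Γ) = 50·(0.793)/(1.21)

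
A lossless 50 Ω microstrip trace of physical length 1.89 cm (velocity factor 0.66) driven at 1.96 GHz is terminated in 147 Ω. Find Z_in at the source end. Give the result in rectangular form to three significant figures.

Z_in ≈ 19.6 − j18.1 Ω

λ = v/f = 0.66·c / 1.96 GHz = 0.101 m
βl = 2π·l/λ = 2π × 0.187 = 67.4°
tan(βl) = tan(67.4°) = 2.4
Z_in = Z_0·(Z_L + jZ_0·tanβl)/(Z_0 + jZ_L·tanβl)
     = 50·(147 + j120)/(50 + j352)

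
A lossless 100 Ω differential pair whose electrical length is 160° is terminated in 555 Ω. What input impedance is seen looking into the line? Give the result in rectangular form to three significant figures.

Z_in ≈ 124 + j214 Ω

tan(βl) = tan(160°) = -0.364
Z_in = Z_0·(Z_L + jZ_0·tanβl)/(Z_0 + jZ_L·tanβl)
     = 100·(555 − j36.4)/(100 − j202)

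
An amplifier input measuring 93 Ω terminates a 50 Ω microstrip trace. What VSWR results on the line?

VSWR ≈ 1.86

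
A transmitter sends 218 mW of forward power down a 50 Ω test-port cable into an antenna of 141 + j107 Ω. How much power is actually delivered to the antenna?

P_delivered ≈ 128 mW

|Γ| = |(91 + j107)/(191 + j107)| = 0.642
|Γ|² = 0.412
P_refl = |Γ|²·P_inc = 89.7 mW, P_del = (1 − |Γ|²)·P_inc = 128 mW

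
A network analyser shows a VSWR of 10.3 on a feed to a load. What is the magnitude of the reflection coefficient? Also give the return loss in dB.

|Γ| ≈ 0.823; return loss ≈ 1.69 dB

|Γ| = (S − 1)/(S + 1) = (10.3 − 1)/(10.3 + 1) = 9.3/11.3
RL = −20·log₁₀|Γ| = −20·log₁₀(0.823)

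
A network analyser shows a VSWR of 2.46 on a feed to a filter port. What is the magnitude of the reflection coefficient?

|Γ| ≈ 0.422

|Γ| = (S − 1)/(S + 1) = (2.46 − 1)/(2.46 + 1) = 1.46/3.46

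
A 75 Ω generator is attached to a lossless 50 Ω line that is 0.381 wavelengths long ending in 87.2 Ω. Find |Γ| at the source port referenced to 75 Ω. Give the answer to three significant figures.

βl = 2π × 0.381 = 137°
tan(βl) = -0.927
Z_in = Z_0·(Z_L + jZ_0·tanβl)/(Z_0 + jZ_L·tanβl) = 44.9 + j26.2 Ω
Γ_s = (Z_in − Z_s)/(Z_in + Z_s) = (-30.1 + j26.2)/(120 + j26.2), |Γ_s| = 0.325

|Γ| ≈ 0.325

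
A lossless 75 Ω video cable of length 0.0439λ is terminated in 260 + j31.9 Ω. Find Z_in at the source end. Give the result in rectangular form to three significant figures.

βl = 2π × 0.0439 = 15.8°
tan(βl) = tan(15.8°) = 0.283
Z_in = Z_0·(Z_L + jZ_0·tanβl)/(Z_0 + jZ_L·tanβl)
     = 75·(260 + j53.1)/(66 + j73.6)

Z_in ≈ 162 − j120 Ω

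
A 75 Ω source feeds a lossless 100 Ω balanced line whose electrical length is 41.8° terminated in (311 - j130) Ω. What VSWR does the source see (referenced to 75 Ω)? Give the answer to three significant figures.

tan(βl) = 0.894
Z_in = Z_0·(Z_L + jZ_0·tanβl)/(Z_0 + jZ_L·tanβl) = 45.1 − j76.8 Ω
Γ_s = (Z_in − Z_s)/(Z_in + Z_s) = (-29.9 − j76.8)/(120 − j76.8), |Γ_s| = 0.578
VSWR = (1 + |Γ_s|)/(1 − |Γ_s|)

VSWR ≈ 3.74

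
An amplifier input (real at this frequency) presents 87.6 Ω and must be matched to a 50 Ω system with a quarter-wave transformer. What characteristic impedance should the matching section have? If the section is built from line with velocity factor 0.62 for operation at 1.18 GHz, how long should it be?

Z_qwt = √(Z_0·R_L) = √(50 × 87.6) = √4380
λ = 0.62·c/f = 0.158 m, so l = λ/4 = 0.0394 m

Z_qwt ≈ 66.2 Ω; length ≈ 3.94 cm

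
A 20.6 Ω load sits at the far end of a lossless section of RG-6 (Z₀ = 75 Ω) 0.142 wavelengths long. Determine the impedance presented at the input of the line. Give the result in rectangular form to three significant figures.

βl = 2π × 0.142 = 51.1°
tan(βl) = tan(51.1°) = 1.24
Z_in = Z_0·(Z_L + jZ_0·tanβl)/(Z_0 + jZ_L·tanβl)
     = 75·(20.6 + j93)/(75 + j25.5)

Z_in ≈ 46.8 + j77.1 Ω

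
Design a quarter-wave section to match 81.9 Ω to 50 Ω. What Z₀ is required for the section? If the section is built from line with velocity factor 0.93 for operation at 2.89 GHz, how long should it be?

Z_qwt ≈ 64 Ω; length ≈ 2.41 cm

Z_qwt = √(Z_0·R_L) = √(50 × 81.9) = √4095
λ = 0.93·c/f = 0.0965 m, so l = λ/4 = 0.0241 m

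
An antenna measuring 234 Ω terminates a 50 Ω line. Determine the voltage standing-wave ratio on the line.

Γ = (234 − 50)/(234 + 50) = 0.648
VSWR = (1 + 0.648)/(1 − 0.648)

VSWR ≈ 4.68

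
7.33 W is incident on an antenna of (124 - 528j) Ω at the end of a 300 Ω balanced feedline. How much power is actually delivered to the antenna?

|Γ| = |(-176 − j528)/(424 − j528)| = 0.822
|Γ|² = 0.676
P_refl = |Γ|²·P_inc = 4.95 W, P_del = (1 − |Γ|²)·P_inc = 2.38 W

P_delivered ≈ 2.38 W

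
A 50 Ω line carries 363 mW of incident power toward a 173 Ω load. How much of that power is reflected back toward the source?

Γ = (173 − 50)/(173 + 50) = 0.552
|Γ|² = 0.304
P_refl = |Γ|²·P_inc = 110 mW, P_del = (1 − |Γ|²)·P_inc = 253 mW

P_reflected ≈ 110 mW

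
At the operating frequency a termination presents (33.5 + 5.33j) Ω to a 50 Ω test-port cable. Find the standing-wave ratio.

Γ = (Z_L − Z_0)/(Z_L + Z_0) = (-16.5 + j5.33)/(83.5 + j5.33)
|Γ| = 17.3/83.7 = 0.207
VSWR = (1 + |Γ|)/(1 − |Γ|) = 1.21/0.793

VSWR ≈ 1.52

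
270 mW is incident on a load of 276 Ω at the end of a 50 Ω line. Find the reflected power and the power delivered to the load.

Γ = (276 − 50)/(276 + 50) = 0.693
|Γ|² = 0.481
P_refl = |Γ|²·P_inc = 130 mW, P_del = (1 − |Γ|²)·P_inc = 140 mW

P_reflected ≈ 130 mW; P_delivered ≈ 140 mW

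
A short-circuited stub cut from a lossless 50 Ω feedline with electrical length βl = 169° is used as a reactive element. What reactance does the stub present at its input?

X_in ≈ -9.72 Ω (capacitive)

tan(βl) = -0.194
For a short-circuited stub, Z_in = jZ_0·tan(βl)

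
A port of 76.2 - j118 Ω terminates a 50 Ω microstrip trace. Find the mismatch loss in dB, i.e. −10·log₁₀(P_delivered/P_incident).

mismatch loss ≈ 2.92 dB

Γ = (26.2 − j118)/(126.2 − j118), |Γ| = 0.7
|Γ|² = 0.489, so P_del/P_inc = 1 − |Γ|² = 0.511
ML = −10·log₁₀(1 − |Γ|²)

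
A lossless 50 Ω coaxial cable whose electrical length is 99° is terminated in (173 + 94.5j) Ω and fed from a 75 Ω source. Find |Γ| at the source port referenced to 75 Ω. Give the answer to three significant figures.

tan(βl) = -6.31
Z_in = Z_0·(Z_L + jZ_0·tanβl)/(Z_0 + jZ_L·tanβl) = 11 + j1.43 Ω
Γ_s = (Z_in − Z_s)/(Z_in + Z_s) = (-64 + j1.43)/(86 + j1.43), |Γ_s| = 0.745

|Γ| ≈ 0.745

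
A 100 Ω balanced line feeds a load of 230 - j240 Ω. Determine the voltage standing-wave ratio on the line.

Γ = (Z_L − Z_0)/(Z_L + Z_0) = (130 − j240)/(330 − j240)
|Γ| = 273/408 = 0.669
VSWR = (1 + |Γ|)/(1 − |Γ|) = 1.67/0.331

VSWR ≈ 5.04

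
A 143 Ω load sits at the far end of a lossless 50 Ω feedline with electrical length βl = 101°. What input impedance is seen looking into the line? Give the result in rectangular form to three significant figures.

tan(βl) = tan(101°) = -5.14
Z_in = Z_0·(Z_L + jZ_0·tanβl)/(Z_0 + jZ_L·tanβl)
     = 50·(143 − j257)/(50 − j736)

Z_in ≈ 18.1 + j8.49 Ω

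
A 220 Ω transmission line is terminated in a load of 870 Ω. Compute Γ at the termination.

Γ = 0.596

Γ = (Z_L − Z_0)/(Z_L + Z_0) = (870 − 220)/(870 + 220) = 650/1090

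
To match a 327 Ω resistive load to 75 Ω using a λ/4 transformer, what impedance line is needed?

Z_qwt ≈ 157 Ω

Z_qwt = √(Z_0·R_L) = √(75 × 327) = √24520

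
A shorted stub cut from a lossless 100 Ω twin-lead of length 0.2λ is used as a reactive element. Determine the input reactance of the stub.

βl = 2π × 0.2 = 72°
tan(βl) = 3.08
For a shorted stub, Z_in = jZ_0·tan(βl)

X_in ≈ 308 Ω (inductive)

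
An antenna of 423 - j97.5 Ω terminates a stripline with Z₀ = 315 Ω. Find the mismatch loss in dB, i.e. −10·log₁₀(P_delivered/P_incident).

Γ = (108 − j97.5)/(738 − j97.5), |Γ| = 0.195
|Γ|² = 0.0382, so P_del/P_inc = 1 − |Γ|² = 0.962
ML = −10·log₁₀(1 − |Γ|²)

mismatch loss ≈ 0.169 dB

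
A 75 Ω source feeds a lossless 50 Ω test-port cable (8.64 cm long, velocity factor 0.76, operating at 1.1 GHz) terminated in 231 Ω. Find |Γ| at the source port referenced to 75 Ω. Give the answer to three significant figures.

λ = v/f = 0.76·c / 1.1 GHz = 0.207 m
βl = 2π·l/λ = 2π × 0.417 = 150°
tan(βl) = -0.576
Z_in = Z_0·(Z_L + jZ_0·tanβl)/(Z_0 + jZ_L·tanβl) = 38.1 + j72.5 Ω
Γ_s = (Z_in − Z_s)/(Z_in + Z_s) = (-36.9 + j72.5)/(113 + j72.5), |Γ_s| = 0.606

|Γ| ≈ 0.606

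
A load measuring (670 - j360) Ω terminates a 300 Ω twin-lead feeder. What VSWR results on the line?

Γ = (Z_L − Z_0)/(Z_L + Z_0) = (370 − j360)/(970 − j360)
|Γ| = 516/1030 = 0.499
VSWR = (1 + |Γ|)/(1 − |Γ|) = 1.5/0.501

VSWR ≈ 2.99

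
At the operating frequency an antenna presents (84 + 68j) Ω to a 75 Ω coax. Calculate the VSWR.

VSWR ≈ 2.31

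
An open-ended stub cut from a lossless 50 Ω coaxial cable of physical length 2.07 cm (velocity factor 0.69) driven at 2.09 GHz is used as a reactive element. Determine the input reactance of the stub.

X_in ≈ -13.2 Ω (capacitive)

λ = v/f = 0.69·c / 2.09 GHz = 0.099 m
βl = 2π·l/λ = 2π × 0.209 = 75.2°
tan(βl) = 3.8
For an open-ended stub, Z_in = −jZ_0·cot(βl) = −jZ_0/tan(βl)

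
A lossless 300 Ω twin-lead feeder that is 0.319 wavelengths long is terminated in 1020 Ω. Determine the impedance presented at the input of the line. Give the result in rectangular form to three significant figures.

βl = 2π × 0.319 = 115°
tan(βl) = tan(115°) = -2.16
Z_in = Z_0·(Z_L + jZ_0·tanβl)/(Z_0 + jZ_L·tanβl)
     = 300·(1020 − j648)/(300 − j2200)

Z_in ≈ 105 + j125 Ω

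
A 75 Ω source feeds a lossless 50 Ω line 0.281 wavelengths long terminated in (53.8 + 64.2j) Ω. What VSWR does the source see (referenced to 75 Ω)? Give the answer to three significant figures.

VSWR ≈ 4.64

βl = 2π × 0.281 = 101°
tan(βl) = -5.07
Z_in = Z_0·(Z_L + jZ_0·tanβl)/(Z_0 + jZ_L·tanβl) = 16.7 − j13.1 Ω
Γ_s = (Z_in − Z_s)/(Z_in + Z_s) = (-58.3 − j13.1)/(91.7 − j13.1), |Γ_s| = 0.645
VSWR = (1 + |Γ_s|)/(1 − |Γ_s|)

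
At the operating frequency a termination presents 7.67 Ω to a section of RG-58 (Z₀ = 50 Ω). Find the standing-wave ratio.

VSWR ≈ 6.52

For a purely resistive load, VSWR = R_L/Z_0 or Z_0/R_L (whichever > 1) = 50/7.67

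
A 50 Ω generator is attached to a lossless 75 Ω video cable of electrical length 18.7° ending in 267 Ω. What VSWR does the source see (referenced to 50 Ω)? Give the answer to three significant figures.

tan(βl) = 0.338
Z_in = Z_0·(Z_L + jZ_0·tanβl)/(Z_0 + jZ_L·tanβl) = 121 − j121 Ω
Γ_s = (Z_in − Z_s)/(Z_in + Z_s) = (71.4 − j121)/(171 − j121), |Γ_s| = 0.669
VSWR = (1 + |Γ_s|)/(1 − |Γ_s|)

VSWR ≈ 5.05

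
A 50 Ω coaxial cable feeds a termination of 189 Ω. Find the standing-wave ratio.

For a purely resistive load, VSWR = R_L/Z_0 or Z_0/R_L (whichever > 1) = 189/50

VSWR ≈ 3.78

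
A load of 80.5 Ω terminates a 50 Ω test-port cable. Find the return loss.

Γ = (80.5 − 50)/(80.5 + 50) = 0.234
RL = −20·log₁₀|Γ| = −20·log₁₀(0.234)

RL ≈ 12.6 dB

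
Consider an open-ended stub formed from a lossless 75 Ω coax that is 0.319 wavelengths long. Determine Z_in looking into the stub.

βl = 2π × 0.319 = 115°
tan(βl) = -2.16
For an open-ended stub, Z_in = −jZ_0·cot(βl) = −jZ_0/tan(βl)

Z_in ≈ +j34.7 Ω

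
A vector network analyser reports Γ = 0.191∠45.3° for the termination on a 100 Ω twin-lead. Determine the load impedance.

Z_L = Z_0·(1 + Γ)/(1 − Γ) = 100·(1.13 + j0.136)/(0.866 − j0.136)

Z_L ≈ 125 + j35.4 Ω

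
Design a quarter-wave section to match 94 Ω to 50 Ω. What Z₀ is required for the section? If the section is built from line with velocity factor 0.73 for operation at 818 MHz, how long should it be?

Z_qwt ≈ 68.6 Ω; length ≈ 6.69 cm

Z_qwt = √(Z_0·R_L) = √(50 × 94) = √4700
λ = 0.73·c/f = 0.268 m, so l = λ/4 = 0.0669 m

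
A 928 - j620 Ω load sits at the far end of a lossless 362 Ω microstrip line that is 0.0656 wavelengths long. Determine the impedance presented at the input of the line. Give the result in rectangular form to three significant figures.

βl = 2π × 0.0656 = 23.6°
tan(βl) = tan(23.6°) = 0.437
Z_in = Z_0·(Z_L + jZ_0·tanβl)/(Z_0 + jZ_L·tanβl)
     = 362·(928 − j462)/(633 + j406)

Z_in ≈ 256 − j428 Ω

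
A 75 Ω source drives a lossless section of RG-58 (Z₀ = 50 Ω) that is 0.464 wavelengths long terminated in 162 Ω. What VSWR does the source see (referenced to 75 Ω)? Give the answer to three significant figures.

βl = 2π × 0.464 = 167°
tan(βl) = -0.23
Z_in = Z_0·(Z_L + jZ_0·tanβl)/(Z_0 + jZ_L·tanβl) = 110 + j70.2 Ω
Γ_s = (Z_in − Z_s)/(Z_in + Z_s) = (34.6 + j70.2)/(185 + j70.2), |Γ_s| = 0.396
VSWR = (1 + |Γ_s|)/(1 − |Γ_s|)

VSWR ≈ 2.31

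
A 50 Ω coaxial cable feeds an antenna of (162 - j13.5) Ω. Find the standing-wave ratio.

VSWR ≈ 3.26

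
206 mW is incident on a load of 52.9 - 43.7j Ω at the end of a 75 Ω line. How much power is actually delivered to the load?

|Γ| = |(-22.1 − j43.7)/(127.9 − j43.7)| = 0.362
|Γ|² = 0.131
P_refl = |Γ|²·P_inc = 27 mW, P_del = (1 − |Γ|²)·P_inc = 179 mW

P_delivered ≈ 179 mW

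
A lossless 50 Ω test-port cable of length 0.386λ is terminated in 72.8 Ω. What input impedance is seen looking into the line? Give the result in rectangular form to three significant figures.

Z_in ≈ 49.1 + j18.7 Ω

βl = 2π × 0.386 = 139°
tan(βl) = tan(139°) = -0.871
Z_in = Z_0·(Z_L + jZ_0·tanβl)/(Z_0 + jZ_L·tanβl)
     = 50·(72.8 − j43.5)/(50 − j63.4)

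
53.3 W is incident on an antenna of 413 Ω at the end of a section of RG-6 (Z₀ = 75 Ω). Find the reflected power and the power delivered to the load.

Γ = (413 − 75)/(413 + 75) = 0.693
|Γ|² = 0.48
P_refl = |Γ|²·P_inc = 25.6 W, P_del = (1 − |Γ|²)·P_inc = 27.7 W

P_reflected ≈ 25.6 W; P_delivered ≈ 27.7 W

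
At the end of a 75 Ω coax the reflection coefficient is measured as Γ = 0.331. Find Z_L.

Z_L ≈ 149 Ω

Z_L = Z_0·(1 + Γ)/(1 − Γ) = 75·(1.33)/(0.669)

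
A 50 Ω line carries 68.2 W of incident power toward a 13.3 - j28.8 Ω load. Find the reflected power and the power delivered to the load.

P_reflected ≈ 30.7 W; P_delivered ≈ 37.5 W

|Γ| = |(-36.7 − j28.8)/(63.3 − j28.8)| = 0.671
|Γ|² = 0.45
P_refl = |Γ|²·P_inc = 30.7 W, P_del = (1 − |Γ|²)·P_inc = 37.5 W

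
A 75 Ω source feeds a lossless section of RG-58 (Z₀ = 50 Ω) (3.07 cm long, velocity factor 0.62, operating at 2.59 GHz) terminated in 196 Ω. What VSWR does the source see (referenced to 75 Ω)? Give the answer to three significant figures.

VSWR ≈ 3.28

λ = v/f = 0.62·c / 2.59 GHz = 0.0718 m
βl = 2π·l/λ = 2π × 0.427 = 154°
tan(βl) = -0.49
Z_in = Z_0·(Z_L + jZ_0·tanβl)/(Z_0 + jZ_L·tanβl) = 51.8 + j75.1 Ω
Γ_s = (Z_in − Z_s)/(Z_in + Z_s) = (-23.2 + j75.1)/(127 + j75.1), |Γ_s| = 0.533
VSWR = (1 + |Γ_s|)/(1 − |Γ_s|)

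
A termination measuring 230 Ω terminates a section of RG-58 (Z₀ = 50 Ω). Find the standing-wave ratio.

VSWR ≈ 4.6

Γ = (230 − 50)/(230 + 50) = 0.643
VSWR = (1 + 0.643)/(1 − 0.643)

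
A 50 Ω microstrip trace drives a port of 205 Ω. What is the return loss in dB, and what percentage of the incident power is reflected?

Γ = (205 − 50)/(205 + 50) = 0.608
RL = −20·log₁₀(0.608) = 4.32 dB
P_refl/P_inc = |Γ|² = 0.369

RL ≈ 4.32 dB; 36.9% of incident power reflected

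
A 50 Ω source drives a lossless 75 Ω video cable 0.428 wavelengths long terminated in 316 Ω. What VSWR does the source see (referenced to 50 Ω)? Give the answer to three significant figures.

βl = 2π × 0.428 = 154°
tan(βl) = -0.486
Z_in = Z_0·(Z_L + jZ_0·tanβl)/(Z_0 + jZ_L·tanβl) = 75.2 + j118 Ω
Γ_s = (Z_in − Z_s)/(Z_in + Z_s) = (25.2 + j118)/(125 + j118), |Γ_s| = 0.7
VSWR = (1 + |Γ_s|)/(1 − |Γ_s|)

VSWR ≈ 5.67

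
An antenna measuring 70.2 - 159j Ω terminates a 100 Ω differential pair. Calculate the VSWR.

VSWR ≈ 5.55

Γ = (Z_L − Z_0)/(Z_L + Z_0) = (-29.8 − j159)/(170.2 − j159)
|Γ| = 162/233 = 0.695
VSWR = (1 + |Γ|)/(1 − |Γ|) = 1.69/0.305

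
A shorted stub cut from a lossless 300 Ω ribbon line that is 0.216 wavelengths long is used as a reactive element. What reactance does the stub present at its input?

X_in ≈ 1380 Ω (inductive)

βl = 2π × 0.216 = 77.8°
tan(βl) = 4.61
For a shorted stub, Z_in = jZ_0·tan(βl)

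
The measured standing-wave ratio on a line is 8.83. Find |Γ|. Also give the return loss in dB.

|Γ| ≈ 0.797; return loss ≈ 1.98 dB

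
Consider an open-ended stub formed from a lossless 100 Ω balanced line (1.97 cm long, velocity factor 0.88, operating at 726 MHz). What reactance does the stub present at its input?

X_in ≈ -282 Ω (capacitive)

λ = v/f = 0.88·c / 726 MHz = 0.364 m
βl = 2π·l/λ = 2π × 0.0542 = 19.5°
tan(βl) = 0.354
For an open-ended stub, Z_in = −jZ_0·cot(βl) = −jZ_0/tan(βl)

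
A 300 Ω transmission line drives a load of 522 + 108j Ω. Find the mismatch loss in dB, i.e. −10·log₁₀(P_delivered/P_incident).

Γ = (222 + j108)/(822 + j108), |Γ| = 0.298
|Γ|² = 0.0887, so P_del/P_inc = 1 − |Γ|² = 0.911
ML = −10·log₁₀(1 − |Γ|²)

mismatch loss ≈ 0.403 dB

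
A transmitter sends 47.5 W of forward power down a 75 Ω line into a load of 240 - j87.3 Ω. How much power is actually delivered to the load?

P_delivered ≈ 32 W

|Γ| = |(165 − j87.3)/(315 − j87.3)| = 0.571
|Γ|² = 0.326
P_refl = |Γ|²·P_inc = 15.5 W, P_del = (1 − |Γ|²)·P_inc = 32 W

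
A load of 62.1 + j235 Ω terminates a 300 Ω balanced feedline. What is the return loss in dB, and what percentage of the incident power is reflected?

RL ≈ 2.22 dB; 60% of incident power reflected

Γ = (-237.9 + j235)/(362.1 + j235), |Γ| = 0.775
RL = −20·log₁₀(0.775) = 2.22 dB
P_refl/P_inc = |Γ|² = 0.6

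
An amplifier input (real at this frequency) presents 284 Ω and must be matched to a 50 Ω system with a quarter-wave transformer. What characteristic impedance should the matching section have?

Z_qwt = √(Z_0·R_L) = √(50 × 284) = √14200

Z_qwt ≈ 119 Ω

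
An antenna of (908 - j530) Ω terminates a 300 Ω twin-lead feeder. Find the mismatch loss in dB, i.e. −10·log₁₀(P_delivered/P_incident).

mismatch loss ≈ 2.03 dB

Γ = (608 − j530)/(1208 − j530), |Γ| = 0.611
|Γ|² = 0.374, so P_del/P_inc = 1 − |Γ|² = 0.626
ML = −10·log₁₀(1 − |Γ|²)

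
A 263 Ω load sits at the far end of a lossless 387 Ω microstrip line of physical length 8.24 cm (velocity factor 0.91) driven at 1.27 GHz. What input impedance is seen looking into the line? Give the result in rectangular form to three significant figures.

Z_in ≈ 346 − j136 Ω

λ = v/f = 0.91·c / 1.27 GHz = 0.215 m
βl = 2π·l/λ = 2π × 0.383 = 138°
tan(βl) = tan(138°) = -0.9
Z_in = Z_0·(Z_L + jZ_0·tanβl)/(Z_0 + jZ_L·tanβl)
     = 387·(263 − j348)/(387 − j237)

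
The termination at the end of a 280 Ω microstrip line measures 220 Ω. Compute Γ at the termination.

Γ = -0.12

Γ = (Z_L − Z_0)/(Z_L + Z_0) = (220 − 280)/(220 + 280) = -60/500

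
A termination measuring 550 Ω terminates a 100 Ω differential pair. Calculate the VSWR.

VSWR ≈ 5.5

Γ = (550 − 100)/(550 + 100) = 0.692
VSWR = (1 + 0.692)/(1 − 0.692)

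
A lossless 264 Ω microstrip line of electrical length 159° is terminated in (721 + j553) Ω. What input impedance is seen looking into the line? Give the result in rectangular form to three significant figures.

Z_in ≈ 190 + j361 Ω

tan(βl) = tan(159°) = -0.384
Z_in = Z_0·(Z_L + jZ_0·tanβl)/(Z_0 + jZ_L·tanβl)
     = 264·(721 + j452)/(476 − j277)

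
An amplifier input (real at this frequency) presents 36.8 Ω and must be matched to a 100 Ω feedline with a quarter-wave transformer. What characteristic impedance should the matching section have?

Z_qwt = √(Z_0·R_L) = √(100 × 36.8) = √3680

Z_qwt ≈ 60.7 Ω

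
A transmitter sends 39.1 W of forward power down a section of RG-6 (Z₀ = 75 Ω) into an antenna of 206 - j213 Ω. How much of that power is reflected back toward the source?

P_reflected ≈ 19.7 W

|Γ| = |(131 − j213)/(281 − j213)| = 0.709
|Γ|² = 0.503
P_refl = |Γ|²·P_inc = 19.7 W, P_del = (1 − |Γ|²)·P_inc = 19.4 W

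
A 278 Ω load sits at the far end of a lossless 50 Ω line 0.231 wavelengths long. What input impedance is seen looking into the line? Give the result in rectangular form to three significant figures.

Z_in ≈ 9.12 − j5.8 Ω

βl = 2π × 0.231 = 83.2°
tan(βl) = tan(83.2°) = 8.34
Z_in = Z_0·(Z_L + jZ_0·tanβl)/(Z_0 + jZ_L·tanβl)
     = 50·(278 + j417)/(50 + j2320)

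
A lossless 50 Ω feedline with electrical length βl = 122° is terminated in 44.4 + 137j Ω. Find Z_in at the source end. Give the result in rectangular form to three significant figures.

tan(βl) = tan(122°) = -1.6
Z_in = Z_0·(Z_L + jZ_0·tanβl)/(Z_0 + jZ_L·tanβl)
     = 50·(44.4 + j57)/(269 − j71.1)

Z_in ≈ 5.1 + j11.9 Ω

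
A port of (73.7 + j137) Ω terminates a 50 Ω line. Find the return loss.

Γ = (23.7 + j137)/(123.7 + j137), |Γ| = 0.753
RL = −20·log₁₀|Γ| = −20·log₁₀(0.753)

RL ≈ 2.46 dB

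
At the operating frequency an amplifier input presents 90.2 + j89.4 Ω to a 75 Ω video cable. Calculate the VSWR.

Γ = (Z_L − Z_0)/(Z_L + Z_0) = (15.2 + j89.4)/(165.2 + j89.4)
|Γ| = 90.7/188 = 0.483
VSWR = (1 + |Γ|)/(1 − |Γ|) = 1.48/0.517

VSWR ≈ 2.87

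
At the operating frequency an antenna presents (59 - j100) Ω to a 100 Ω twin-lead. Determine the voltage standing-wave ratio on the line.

Γ = (Z_L − Z_0)/(Z_L + Z_0) = (-41 − j100)/(159 − j100)
|Γ| = 108/188 = 0.575
VSWR = (1 + |Γ|)/(1 − |Γ|) = 1.58/0.425

VSWR ≈ 3.71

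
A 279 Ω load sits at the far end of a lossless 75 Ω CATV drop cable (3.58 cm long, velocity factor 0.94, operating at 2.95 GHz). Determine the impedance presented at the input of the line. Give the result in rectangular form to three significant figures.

Z_in ≈ 37.4 + j64.5 Ω

λ = v/f = 0.94·c / 2.95 GHz = 0.0956 m
βl = 2π·l/λ = 2π × 0.375 = 135°
tan(βl) = tan(135°) = -1.01
Z_in = Z_0·(Z_L + jZ_0·tanβl)/(Z_0 + jZ_L·tanβl)
     = 75·(279 − j75.5)/(75 − j281)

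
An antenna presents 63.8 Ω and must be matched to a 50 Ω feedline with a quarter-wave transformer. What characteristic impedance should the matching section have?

Z_qwt ≈ 56.5 Ω

Z_qwt = √(Z_0·R_L) = √(50 × 63.8) = √3190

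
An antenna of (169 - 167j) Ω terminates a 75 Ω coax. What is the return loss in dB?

RL ≈ 3.77 dB

Γ = (94 − j167)/(244 − j167), |Γ| = 0.648
RL = −20·log₁₀|Γ| = −20·log₁₀(0.648)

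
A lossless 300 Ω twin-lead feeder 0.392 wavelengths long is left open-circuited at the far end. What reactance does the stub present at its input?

βl = 2π × 0.392 = 141°
tan(βl) = -0.806
For an open-circuited stub, Z_in = −jZ_0·cot(βl) = −jZ_0/tan(βl)

X_in ≈ 372 Ω (inductive)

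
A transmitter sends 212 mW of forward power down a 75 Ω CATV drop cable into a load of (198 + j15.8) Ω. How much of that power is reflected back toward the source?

|Γ| = |(123 + j15.8)/(273 + j15.8)| = 0.453
|Γ|² = 0.206
P_refl = |Γ|²·P_inc = 43.6 mW, P_del = (1 − |Γ|²)·P_inc = 168 mW

P_reflected ≈ 43.6 mW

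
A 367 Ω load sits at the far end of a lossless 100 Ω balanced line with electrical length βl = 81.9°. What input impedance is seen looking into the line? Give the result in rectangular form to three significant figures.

Z_in ≈ 27.8 − j13.2 Ω

tan(βl) = tan(81.9°) = 7.03
Z_in = Z_0·(Z_L + jZ_0·tanβl)/(Z_0 + jZ_L·tanβl)
     = 100·(367 + j703)/(100 + j2580)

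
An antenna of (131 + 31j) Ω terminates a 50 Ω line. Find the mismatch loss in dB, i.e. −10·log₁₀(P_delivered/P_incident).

Γ = (81 + j31)/(181 + j31), |Γ| = 0.472
|Γ|² = 0.223, so P_del/P_inc = 1 − |Γ|² = 0.777
ML = −10·log₁₀(1 − |Γ|²)

mismatch loss ≈ 1.1 dB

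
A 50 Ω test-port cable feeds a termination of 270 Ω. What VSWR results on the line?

Γ = (270 − 50)/(270 + 50) = 0.688
VSWR = (1 + 0.688)/(1 − 0.688)

VSWR ≈ 5.4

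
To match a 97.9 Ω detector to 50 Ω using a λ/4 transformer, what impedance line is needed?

Z_qwt = √(Z_0·R_L) = √(50 × 97.9) = √4895

Z_qwt ≈ 70 Ω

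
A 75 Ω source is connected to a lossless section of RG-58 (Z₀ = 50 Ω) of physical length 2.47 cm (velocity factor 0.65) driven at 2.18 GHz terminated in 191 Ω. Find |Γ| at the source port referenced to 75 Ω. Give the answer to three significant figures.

λ = v/f = 0.65·c / 2.18 GHz = 0.0894 m
βl = 2π·l/λ = 2π × 0.276 = 99.4°
tan(βl) = -6.04
Z_in = Z_0·(Z_L + jZ_0·tanβl)/(Z_0 + jZ_L·tanβl) = 13.4 + j7.7 Ω
Γ_s = (Z_in − Z_s)/(Z_in + Z_s) = (-61.6 + j7.7)/(88.4 + j7.7), |Γ_s| = 0.699

|Γ| ≈ 0.699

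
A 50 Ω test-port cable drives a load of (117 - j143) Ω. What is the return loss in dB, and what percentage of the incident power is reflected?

RL ≈ 2.87 dB; 51.6% of incident power reflected

Γ = (67 − j143)/(167 − j143), |Γ| = 0.718
RL = −20·log₁₀(0.718) = 2.87 dB
P_refl/P_inc = |Γ|² = 0.516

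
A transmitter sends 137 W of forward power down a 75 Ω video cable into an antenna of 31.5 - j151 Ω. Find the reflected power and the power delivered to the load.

P_reflected ≈ 99.1 W; P_delivered ≈ 37.9 W

|Γ| = |(-43.5 − j151)/(106.5 − j151)| = 0.85
|Γ|² = 0.723
P_refl = |Γ|²·P_inc = 99.1 W, P_del = (1 − |Γ|²)·P_inc = 37.9 W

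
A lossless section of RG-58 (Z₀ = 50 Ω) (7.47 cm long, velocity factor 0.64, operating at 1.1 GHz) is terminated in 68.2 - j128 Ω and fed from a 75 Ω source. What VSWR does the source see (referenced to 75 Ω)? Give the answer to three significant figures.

λ = v/f = 0.64·c / 1.1 GHz = 0.175 m
βl = 2π·l/λ = 2π × 0.428 = 154°
tan(βl) = -0.486
Z_in = Z_0·(Z_L + jZ_0·tanβl)/(Z_0 + jZ_L·tanβl) = 169 + j165 Ω
Γ_s = (Z_in − Z_s)/(Z_in + Z_s) = (93.7 + j165)/(244 + j165), |Γ_s| = 0.645
VSWR = (1 + |Γ_s|)/(1 − |Γ_s|)

VSWR ≈ 4.63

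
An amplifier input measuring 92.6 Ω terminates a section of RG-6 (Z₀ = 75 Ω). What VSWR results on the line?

VSWR ≈ 1.23

For a purely resistive load, VSWR = R_L/Z_0 or Z_0/R_L (whichever > 1) = 92.6/75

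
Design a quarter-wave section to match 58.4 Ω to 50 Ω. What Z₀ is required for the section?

Z_qwt ≈ 54 Ω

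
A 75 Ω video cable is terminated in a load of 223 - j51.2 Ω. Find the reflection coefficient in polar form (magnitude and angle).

Γ ≈ 0.518 ∠ -9.33°

Γ = (Z_L − Z_0)/(Z_L + Z_0) = (148 − j51.2)/(298 − j51.2)
|Γ| = 157/302 = 0.518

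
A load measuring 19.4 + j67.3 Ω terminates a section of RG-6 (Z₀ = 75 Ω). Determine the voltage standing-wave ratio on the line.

Γ = (Z_L − Z_0)/(Z_L + Z_0) = (-55.6 + j67.3)/(94.4 + j67.3)
|Γ| = 87.3/116 = 0.753
VSWR = (1 + |Γ|)/(1 − |Γ|) = 1.75/0.247

VSWR ≈ 7.1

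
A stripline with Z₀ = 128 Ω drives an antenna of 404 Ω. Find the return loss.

RL ≈ 5.7 dB

Γ = (404 − 128)/(404 + 128) = 0.519
RL = −20·log₁₀|Γ| = −20·log₁₀(0.519)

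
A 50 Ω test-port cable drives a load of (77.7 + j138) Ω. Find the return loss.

RL ≈ 2.51 dB

Γ = (27.7 + j138)/(127.7 + j138), |Γ| = 0.749
RL = −20·log₁₀|Γ| = −20·log₁₀(0.749)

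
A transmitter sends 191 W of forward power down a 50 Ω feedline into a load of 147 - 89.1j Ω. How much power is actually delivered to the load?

|Γ| = |(97 − j89.1)/(197 − j89.1)| = 0.609
|Γ|² = 0.371
P_refl = |Γ|²·P_inc = 70.9 W, P_del = (1 − |Γ|²)·P_inc = 120 W

P_delivered ≈ 120 W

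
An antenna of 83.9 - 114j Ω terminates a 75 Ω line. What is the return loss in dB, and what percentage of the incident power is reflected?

RL ≈ 4.66 dB; 34.2% of incident power reflected

Γ = (8.9 − j114)/(158.9 − j114), |Γ| = 0.585
RL = −20·log₁₀(0.585) = 4.66 dB
P_refl/P_inc = |Γ|² = 0.342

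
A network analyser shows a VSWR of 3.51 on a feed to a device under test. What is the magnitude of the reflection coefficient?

|Γ| = (S − 1)/(S + 1) = (3.51 − 1)/(3.51 + 1) = 2.51/4.51

|Γ| ≈ 0.557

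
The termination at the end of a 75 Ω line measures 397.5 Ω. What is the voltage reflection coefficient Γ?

Γ = 0.683

Γ = (Z_L − Z_0)/(Z_L + Z_0) = (397.5 − 75)/(397.5 + 75) = 322.5/472.5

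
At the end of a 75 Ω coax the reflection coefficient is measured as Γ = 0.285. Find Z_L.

Z_L ≈ 135 Ω

Z_L = Z_0·(1 + Γ)/(1 − Γ) = 75·(1.28)/(0.715)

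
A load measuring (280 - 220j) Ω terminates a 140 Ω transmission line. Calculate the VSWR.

Γ = (Z_L − Z_0)/(Z_L + Z_0) = (140 − j220)/(420 − j220)
|Γ| = 261/474 = 0.55
VSWR = (1 + |Γ|)/(1 − |Γ|) = 1.55/0.45

VSWR ≈ 3.44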